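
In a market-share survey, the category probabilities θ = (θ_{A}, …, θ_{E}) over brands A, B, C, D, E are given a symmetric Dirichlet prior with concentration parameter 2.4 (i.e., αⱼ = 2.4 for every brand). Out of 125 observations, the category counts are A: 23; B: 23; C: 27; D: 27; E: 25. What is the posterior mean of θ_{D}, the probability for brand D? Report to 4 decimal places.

0.2146

The Dirichlet prior is conjugate to the Multinomial likelihood: each posterior αⱼ = prior αⱼ + observed count nⱼ.
Posterior concentration: (25.4, 25.4, 29.4, 29.4, 27.4), total = 137.0.
E[θ_{D}|data] = α_{D}/Σα = 29.4/137.0 = 0.2146.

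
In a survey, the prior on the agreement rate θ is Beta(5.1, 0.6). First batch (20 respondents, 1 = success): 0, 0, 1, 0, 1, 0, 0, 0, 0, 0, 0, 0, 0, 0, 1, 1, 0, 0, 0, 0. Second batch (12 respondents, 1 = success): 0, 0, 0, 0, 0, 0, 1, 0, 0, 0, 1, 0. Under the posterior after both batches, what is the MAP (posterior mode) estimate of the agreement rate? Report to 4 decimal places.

The Beta prior is conjugate to a Binomial/Bernoulli likelihood; the update adds successes to α and failures to β.
After batch 1: Beta(5.1+4, 0.6+16) = Beta(9.1, 16.6).
After batch 2: Beta(9.1+2, 16.6+10) = Beta(11.1, 26.6).
Mode of Beta(a,b) for a,b>1 is (a−1)/(a+b−2) = 10.1/35.7 = 0.2829.

0.2829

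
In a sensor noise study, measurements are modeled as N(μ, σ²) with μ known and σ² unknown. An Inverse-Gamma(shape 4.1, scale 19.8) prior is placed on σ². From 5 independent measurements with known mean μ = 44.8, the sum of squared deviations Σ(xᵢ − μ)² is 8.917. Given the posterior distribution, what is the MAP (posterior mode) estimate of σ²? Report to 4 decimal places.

With known mean μ and an Inverse-Gamma(α, β) prior on σ², the Normal likelihood is conjugate: posterior is Inv-Gamma(α + n/2, β + Σ(xᵢ−μ)²/2).
Posterior: Inv-Gamma(4.1 + 5/2, 19.8 + 8.917/2) = Inv-Gamma(6.60, 24.2585).
Mode = β/(α+1) = 24.2585/7.60 = 3.1919.

3.1919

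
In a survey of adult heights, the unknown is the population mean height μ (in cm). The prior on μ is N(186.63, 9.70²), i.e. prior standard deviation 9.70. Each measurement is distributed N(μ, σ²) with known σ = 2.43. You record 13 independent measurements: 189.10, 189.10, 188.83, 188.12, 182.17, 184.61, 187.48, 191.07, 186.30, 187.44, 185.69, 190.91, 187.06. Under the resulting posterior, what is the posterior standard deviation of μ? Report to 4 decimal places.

0.6723

For Normal data with known variance σ², a Normal(μ₀, σ₀²) prior on μ is conjugate. Posterior precision = 1/σ₀² + n/σ²; posterior mean is the precision-weighted average of μ₀ and x̄.
σ₀² = 9.70² = 94.09, σ² = 2.43² = 5.9049; σ² + n·σ₀² = 5.9049 + 13·94.09 = 1229.0749.
Posterior precision = 1/σ₀² + n/σ² = 1/94.09 + 13/5.9049 = (σ² + n·σ₀²)/(σ₀²σ²) = 1229.0749/(94.09·5.9049); posterior variance σₙ² = σ₀²σ²/(σ² + n·σ₀²) = 94.09·5.9049/1229.0749 = 0.452041.
Posterior SD = √σₙ² = √(94.09·5.9049/1229.0749) = 0.6723.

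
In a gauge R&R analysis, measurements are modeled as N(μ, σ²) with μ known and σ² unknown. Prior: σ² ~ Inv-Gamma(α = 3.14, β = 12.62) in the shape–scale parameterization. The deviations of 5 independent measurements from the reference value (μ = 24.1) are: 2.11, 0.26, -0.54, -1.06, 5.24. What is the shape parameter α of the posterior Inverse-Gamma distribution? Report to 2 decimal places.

With known mean μ and an Inverse-Gamma(α, β) prior on σ², the Normal likelihood is conjugate: posterior is Inv-Gamma(α + n/2, β + Σ(xᵢ−μ)²/2).
Σ(xᵢ−μ)² = (2.11)² + (0.26)² + (-0.54)² + (-1.06)² + (5.24)² = 33.3925.
Posterior: Inv-Gamma(3.14 + 5/2, 12.62 + 33.3925/2) = Inv-Gamma(5.64, 29.31625).
Posterior α = 5.64.

5.64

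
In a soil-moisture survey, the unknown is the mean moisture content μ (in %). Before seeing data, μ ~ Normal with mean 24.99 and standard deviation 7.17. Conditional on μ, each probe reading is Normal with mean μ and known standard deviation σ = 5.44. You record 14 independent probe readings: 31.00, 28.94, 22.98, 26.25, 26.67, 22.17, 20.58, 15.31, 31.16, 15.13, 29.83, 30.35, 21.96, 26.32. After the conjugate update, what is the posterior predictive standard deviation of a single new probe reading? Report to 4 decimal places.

5.6235

For Normal data with known variance σ², a Normal(μ₀, σ₀²) prior on μ is conjugate. Posterior precision = 1/σ₀² + n/σ²; posterior mean is the precision-weighted average of μ₀ and x̄.
σ₀² = 7.17² = 51.4089, σ² = 5.44² = 29.5936; σ² + n·σ₀² = 29.5936 + 14·51.4089 = 749.3182.
Posterior precision = 1/σ₀² + n/σ² = 1/51.4089 + 14/29.5936 = (σ² + n·σ₀²)/(σ₀²σ²) = 749.3182/(51.4089·29.5936); posterior variance σₙ² = σ₀²σ²/(σ² + n·σ₀²) = 51.4089·29.5936/749.3182 = 2.030345.
Predictive variance for one new observation = σₙ² + σ² = 51.4089·29.5936/749.3182 + 29.5936 = σ²·(σ₀² + 749.3182)/749.3182 = 29.5936·800.7271/749.3182 = 31.623945; SD = √(29.5936·800.7271/749.3182) = 5.6235.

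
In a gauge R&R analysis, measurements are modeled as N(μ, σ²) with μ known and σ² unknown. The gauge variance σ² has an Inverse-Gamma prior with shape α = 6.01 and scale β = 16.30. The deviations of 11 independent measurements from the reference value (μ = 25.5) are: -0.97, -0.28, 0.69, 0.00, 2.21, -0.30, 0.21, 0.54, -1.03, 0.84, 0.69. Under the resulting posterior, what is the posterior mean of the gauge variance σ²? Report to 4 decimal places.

1.9813

With known mean μ and an Inverse-Gamma(α, β) prior on σ², the Normal likelihood is conjugate: posterior is Inv-Gamma(α + n/2, β + Σ(xᵢ−μ)²/2).
Σ(xᵢ−μ)² = (-0.97)² + (-0.28)² + (0.69)² + (0.00)² + (2.21)² + (-0.30)² + (0.21)² + (0.54)² + (-1.03)² + (0.84)² + (0.69)² = 9.0478.
Posterior: Inv-Gamma(6.01 + 11/2, 16.30 + 9.0478/2) = Inv-Gamma(11.51, 20.82390).
E[σ²|data] = β/(α−1) = 20.82390/10.51 = 1.9813.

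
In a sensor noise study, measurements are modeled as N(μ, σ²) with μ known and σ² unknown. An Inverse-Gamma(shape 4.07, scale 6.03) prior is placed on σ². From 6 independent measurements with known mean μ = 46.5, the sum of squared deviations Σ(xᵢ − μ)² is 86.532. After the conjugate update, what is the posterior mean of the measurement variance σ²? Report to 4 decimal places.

8.1213

With known mean μ and an Inverse-Gamma(α, β) prior on σ², the Normal likelihood is conjugate: posterior is Inv-Gamma(α + n/2, β + Σ(xᵢ−μ)²/2).
Posterior: Inv-Gamma(4.07 + 6/2, 6.03 + 86.532/2) = Inv-Gamma(7.07, 49.2960).
E[σ²|data] = β/(α−1) = 49.2960/6.07 = 8.1213.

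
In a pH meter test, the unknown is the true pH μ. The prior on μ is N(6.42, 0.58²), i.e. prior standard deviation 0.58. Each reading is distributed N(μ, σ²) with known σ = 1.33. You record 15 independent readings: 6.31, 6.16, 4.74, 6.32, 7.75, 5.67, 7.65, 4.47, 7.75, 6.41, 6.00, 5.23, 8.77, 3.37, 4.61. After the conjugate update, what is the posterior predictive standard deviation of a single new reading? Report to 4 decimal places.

1.3624

For Normal data with known variance σ², a Normal(μ₀, σ₀²) prior on μ is conjugate. Posterior precision = 1/σ₀² + n/σ²; posterior mean is the precision-weighted average of μ₀ and x̄.
σ₀² = 0.58² = 0.3364, σ² = 1.33² = 1.7689; σ² + n·σ₀² = 1.7689 + 15·0.3364 = 6.8149.
Posterior precision = 1/σ₀² + n/σ² = 1/0.3364 + 15/1.7689 = (σ² + n·σ₀²)/(σ₀²σ²) = 6.8149/(0.3364·1.7689); posterior variance σₙ² = σ₀²σ²/(σ² + n·σ₀²) = 0.3364·1.7689/6.8149 = 0.087317.
Predictive variance for one new observation = σₙ² + σ² = 0.3364·1.7689/6.8149 + 1.7689 = σ²·(σ₀² + 6.8149)/6.8149 = 1.7689·7.1513/6.8149 = 1.856217; SD = √(1.7689·7.1513/6.8149) = 1.3624.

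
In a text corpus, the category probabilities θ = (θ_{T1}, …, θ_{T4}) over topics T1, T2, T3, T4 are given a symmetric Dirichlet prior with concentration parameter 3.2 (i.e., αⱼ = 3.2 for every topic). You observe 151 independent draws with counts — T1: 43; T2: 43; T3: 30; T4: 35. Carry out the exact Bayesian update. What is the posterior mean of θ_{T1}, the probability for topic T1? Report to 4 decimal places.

0.2821

The Dirichlet prior is conjugate to the Multinomial likelihood: each posterior αⱼ = prior αⱼ + observed count nⱼ.
Posterior concentration: (46.2, 46.2, 33.2, 38.2), total = 163.8.
E[θ_{T1}|data] = α_{T1}/Σα = 46.2/163.8 = 0.2821.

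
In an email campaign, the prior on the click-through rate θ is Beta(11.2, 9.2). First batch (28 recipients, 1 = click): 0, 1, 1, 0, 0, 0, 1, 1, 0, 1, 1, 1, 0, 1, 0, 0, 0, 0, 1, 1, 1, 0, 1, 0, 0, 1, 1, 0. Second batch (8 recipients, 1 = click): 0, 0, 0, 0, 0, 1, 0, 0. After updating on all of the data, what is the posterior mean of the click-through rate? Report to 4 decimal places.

0.4645

The Beta prior is conjugate to a Binomial/Bernoulli likelihood; the update adds successes to α and failures to β.
After batch 1: Beta(11.2+14, 9.2+14) = Beta(25.2, 23.2).
After batch 2: Beta(25.2+1, 23.2+7) = Beta(26.2, 30.2).
Posterior mean = α/(α+β) = 26.2/56.4 = 0.4645.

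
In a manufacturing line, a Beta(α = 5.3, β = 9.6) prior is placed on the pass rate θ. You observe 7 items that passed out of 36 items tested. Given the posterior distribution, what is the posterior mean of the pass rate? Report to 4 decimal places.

0.2417

The Beta prior is conjugate to a Binomial/Bernoulli likelihood; the update adds successes to α and failures to β.
Posterior: Beta(α+k, β+n−k) = Beta(5.3+7, 9.6+29) = Beta(12.3, 38.6).
Posterior mean = α/(α+β) = 12.3/50.9 = 0.2417.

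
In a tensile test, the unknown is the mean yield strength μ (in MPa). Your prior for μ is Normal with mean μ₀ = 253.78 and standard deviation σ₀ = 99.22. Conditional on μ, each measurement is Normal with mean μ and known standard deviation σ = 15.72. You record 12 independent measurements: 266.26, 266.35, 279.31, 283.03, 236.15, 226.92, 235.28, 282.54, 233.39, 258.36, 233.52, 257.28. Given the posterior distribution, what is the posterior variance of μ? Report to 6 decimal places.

For Normal data with known variance σ², a Normal(μ₀, σ₀²) prior on μ is conjugate. Posterior precision = 1/σ₀² + n/σ²; posterior mean is the precision-weighted average of μ₀ and x̄.
σ₀² = 99.22² = 9844.6084, σ² = 15.72² = 247.1184; σ² + n·σ₀² = 247.1184 + 12·9844.6084 = 118382.4192.
Posterior precision = 1/σ₀² + n/σ² = 1/9844.6084 + 12/247.1184 = (σ² + n·σ₀²)/(σ₀²σ²) = 118382.4192/(9844.6084·247.1184); posterior variance σₙ² = σ₀²σ²/(σ² + n·σ₀²) = 9844.6084·247.1184/118382.4192 = 20.550213.

20.550213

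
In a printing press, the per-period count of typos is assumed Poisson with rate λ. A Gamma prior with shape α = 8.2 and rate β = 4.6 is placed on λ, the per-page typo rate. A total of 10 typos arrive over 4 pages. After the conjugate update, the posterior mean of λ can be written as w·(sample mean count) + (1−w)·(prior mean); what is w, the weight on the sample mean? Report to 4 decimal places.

With a Gamma(shape α, rate β) prior, the Poisson likelihood is conjugate: the posterior is Gamma(α + ΣXᵢ, β + n).
Posterior mean = (α₀+S)/(β₀+n) = [n/(β₀+n)]·(S/n) + [β₀/(β₀+n)]·(α₀/β₀), so only n and β₀ enter the weight.
Weight on data w = n/(β₀+n) = 4/(4.6+4) = 4/8.6 = 0.4651.

0.4651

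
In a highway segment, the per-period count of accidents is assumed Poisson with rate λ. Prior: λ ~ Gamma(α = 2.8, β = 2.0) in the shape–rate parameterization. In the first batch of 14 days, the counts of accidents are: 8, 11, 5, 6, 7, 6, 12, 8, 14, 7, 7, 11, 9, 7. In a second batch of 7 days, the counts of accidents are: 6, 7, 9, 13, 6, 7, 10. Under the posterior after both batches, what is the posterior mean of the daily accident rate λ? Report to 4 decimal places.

With a Gamma(shape α, rate β) prior, the Poisson likelihood is conjugate: the posterior is Gamma(α + ΣXᵢ, β + n).
Batch 1: sum of counts S = 118 over n = 14 days.
After batch 1: Gamma(α+S, β+n) = Gamma(2.8+118, 2.0+14) = Gamma(120.8, 16.0).
Batch 2: sum of counts S = 58 over n = 7 days.
After batch 2: Gamma(α+S, β+n) = Gamma(120.8+58, 16.0+7) = Gamma(178.8, 23.0).
Posterior mean = α/β = 178.8/23.0 = 7.7739.

7.7739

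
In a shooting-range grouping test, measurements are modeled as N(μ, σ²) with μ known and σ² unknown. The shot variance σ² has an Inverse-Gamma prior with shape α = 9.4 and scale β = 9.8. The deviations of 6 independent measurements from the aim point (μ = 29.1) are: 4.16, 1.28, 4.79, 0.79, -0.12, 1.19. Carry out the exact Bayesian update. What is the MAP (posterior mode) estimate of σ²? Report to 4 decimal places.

2.3710

With known mean μ and an Inverse-Gamma(α, β) prior on σ², the Normal likelihood is conjugate: posterior is Inv-Gamma(α + n/2, β + Σ(xᵢ−μ)²/2).
Σ(xᵢ−μ)² = (4.16)² + (1.28)² + (4.79)² + (0.79)² + (-0.12)² + (1.19)² = 43.9427.
Posterior: Inv-Gamma(9.4 + 6/2, 9.8 + 43.9427/2) = Inv-Gamma(12.40, 31.77135).
Mode = β/(α+1) = 31.77135/13.40 = 2.3710.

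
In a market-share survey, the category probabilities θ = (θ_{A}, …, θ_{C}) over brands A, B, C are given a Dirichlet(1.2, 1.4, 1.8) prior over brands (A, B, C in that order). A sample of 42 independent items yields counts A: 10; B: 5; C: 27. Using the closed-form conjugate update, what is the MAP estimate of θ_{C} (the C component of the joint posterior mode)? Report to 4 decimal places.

The Dirichlet prior is conjugate to the Multinomial likelihood: each posterior αⱼ = prior αⱼ + observed count nⱼ.
Posterior concentration: (11.2, 6.4, 28.8), total = 46.4.
Joint mode component: (α_{C}−1)/(Σα−K) = 27.8/43.4 = 0.6406.

0.6406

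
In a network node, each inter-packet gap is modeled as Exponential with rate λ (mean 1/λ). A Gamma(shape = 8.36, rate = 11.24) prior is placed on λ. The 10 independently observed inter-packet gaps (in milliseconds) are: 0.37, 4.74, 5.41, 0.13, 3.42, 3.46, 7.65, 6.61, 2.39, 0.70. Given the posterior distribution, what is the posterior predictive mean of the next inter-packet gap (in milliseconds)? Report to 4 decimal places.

2.6567

With a Gamma(shape α, rate β) prior on the exponential rate λ, the posterior after n observations with total T = Σxᵢ is Gamma(α+n, β+T).
Sum of observations T = 34.88 milliseconds; n = 10.
Posterior: Gamma(8.36+10, 11.24+34.88) = Gamma(18.36, 46.12).
The predictive distribution for the next observation is Lomax; its mean is β/(α−1) = 46.12/17.36 = 2.6567.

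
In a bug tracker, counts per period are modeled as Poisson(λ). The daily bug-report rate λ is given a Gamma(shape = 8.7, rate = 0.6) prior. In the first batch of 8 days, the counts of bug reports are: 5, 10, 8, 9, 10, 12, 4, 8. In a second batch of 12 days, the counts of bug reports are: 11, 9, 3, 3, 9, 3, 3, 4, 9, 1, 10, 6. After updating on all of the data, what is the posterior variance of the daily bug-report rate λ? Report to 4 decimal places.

With a Gamma(shape α, rate β) prior, the Poisson likelihood is conjugate: the posterior is Gamma(α + ΣXᵢ, β + n).
Batch 1: sum of counts S = 66 over n = 8 days.
After batch 1: Gamma(α+S, β+n) = Gamma(8.7+66, 0.6+8) = Gamma(74.7, 8.6).
Batch 2: sum of counts S = 71 over n = 12 days.
After batch 2: Gamma(α+S, β+n) = Gamma(74.7+71, 8.6+12) = Gamma(145.7, 20.6).
Var = α/β² = 145.7/20.6² = 0.3433.

0.3433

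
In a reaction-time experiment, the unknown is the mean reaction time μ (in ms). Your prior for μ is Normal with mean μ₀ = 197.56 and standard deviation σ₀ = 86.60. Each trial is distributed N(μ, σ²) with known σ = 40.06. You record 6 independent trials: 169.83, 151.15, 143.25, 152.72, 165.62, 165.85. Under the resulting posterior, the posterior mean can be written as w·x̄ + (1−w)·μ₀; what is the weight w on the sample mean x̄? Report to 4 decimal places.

For Normal data with known variance σ², a Normal(μ₀, σ₀²) prior on μ is conjugate. Posterior precision = 1/σ₀² + n/σ²; posterior mean is the precision-weighted average of μ₀ and x̄.
σ₀² = 86.60² = 7499.56, σ² = 40.06² = 1604.8036. Prior precision 1/σ₀² = 1/7499.56; data precision n/σ² = 6/1604.8036.
w = (n/σ²)/(1/σ₀² + n/σ²) = n·σ₀²/(σ² + n·σ₀²) = 6·7499.56/(1604.8036 + 6·7499.56) = 44997.36/46602.1636 = 0.9656.

0.9656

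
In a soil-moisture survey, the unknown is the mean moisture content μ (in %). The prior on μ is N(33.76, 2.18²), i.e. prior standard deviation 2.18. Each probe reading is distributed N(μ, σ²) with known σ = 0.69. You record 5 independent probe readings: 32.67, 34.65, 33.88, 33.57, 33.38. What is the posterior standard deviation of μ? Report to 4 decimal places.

0.3055

For Normal data with known variance σ², a Normal(μ₀, σ₀²) prior on μ is conjugate. Posterior precision = 1/σ₀² + n/σ²; posterior mean is the precision-weighted average of μ₀ and x̄.
σ₀² = 2.18² = 4.7524, σ² = 0.69² = 0.4761; σ² + n·σ₀² = 0.4761 + 5·4.7524 = 24.2381.
Posterior precision = 1/σ₀² + n/σ² = 1/4.7524 + 5/0.4761 = (σ² + n·σ₀²)/(σ₀²σ²) = 24.2381/(4.7524·0.4761); posterior variance σₙ² = σ₀²σ²/(σ² + n·σ₀²) = 4.7524·0.4761/24.2381 = 0.093350.
Posterior SD = √σₙ² = √(4.7524·0.4761/24.2381) = 0.3055.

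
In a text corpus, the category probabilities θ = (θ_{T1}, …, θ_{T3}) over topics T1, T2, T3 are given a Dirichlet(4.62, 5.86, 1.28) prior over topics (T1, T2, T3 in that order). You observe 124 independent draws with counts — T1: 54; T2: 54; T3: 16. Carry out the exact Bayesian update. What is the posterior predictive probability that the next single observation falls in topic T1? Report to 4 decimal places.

The Dirichlet prior is conjugate to the Multinomial likelihood: each posterior αⱼ = prior αⱼ + observed count nⱼ.
Posterior concentration: (58.62, 59.86, 17.28), total = 135.76.
P(next = T1 | data) = α_{T1}/Σα = 0.4318.

0.4318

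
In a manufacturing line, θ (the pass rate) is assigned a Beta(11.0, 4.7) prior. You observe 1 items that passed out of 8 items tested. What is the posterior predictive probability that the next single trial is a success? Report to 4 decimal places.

The Beta prior is conjugate to a Binomial/Bernoulli likelihood; the update adds successes to α and failures to β.
Posterior: Beta(α+k, β+n−k) = Beta(11.0+1, 4.7+7) = Beta(12.0, 11.7).
For a single future Bernoulli trial, P(success | data) = α/(α+β) = 0.5063.

0.5063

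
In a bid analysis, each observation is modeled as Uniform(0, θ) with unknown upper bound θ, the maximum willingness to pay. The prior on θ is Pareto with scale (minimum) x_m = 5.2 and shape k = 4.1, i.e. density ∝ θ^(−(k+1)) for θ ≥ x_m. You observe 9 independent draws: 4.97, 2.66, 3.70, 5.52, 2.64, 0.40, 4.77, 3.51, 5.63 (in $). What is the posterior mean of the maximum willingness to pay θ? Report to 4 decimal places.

A Pareto(scale x_m, shape k) prior on the upper bound θ of Uniform(0, θ) is conjugate: posterior is Pareto(max(x_m, max xᵢ), k + n).
Sample maximum = 5.63; prior scale x_m = 5.2 → posterior scale = max = 5.63.
Posterior shape = 4.1 + 9 = 13.1.
E[θ|data] = k·x_m/(k−1) = 13.1·5.63/12.1 = 6.0953.

6.0953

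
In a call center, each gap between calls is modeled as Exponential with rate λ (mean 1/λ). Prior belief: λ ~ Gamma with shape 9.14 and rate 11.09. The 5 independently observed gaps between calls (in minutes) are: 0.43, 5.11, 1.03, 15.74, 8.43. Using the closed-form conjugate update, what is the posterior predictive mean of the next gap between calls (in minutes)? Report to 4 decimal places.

With a Gamma(shape α, rate β) prior on the exponential rate λ, the posterior after n observations with total T = Σxᵢ is Gamma(α+n, β+T).
Sum of observations T = 30.74 minutes; n = 5.
Posterior: Gamma(9.14+5, 11.09+30.74) = Gamma(14.14, 41.83).
The predictive distribution for the next observation is Lomax; its mean is β/(α−1) = 41.83/13.14 = 3.1834.

3.1834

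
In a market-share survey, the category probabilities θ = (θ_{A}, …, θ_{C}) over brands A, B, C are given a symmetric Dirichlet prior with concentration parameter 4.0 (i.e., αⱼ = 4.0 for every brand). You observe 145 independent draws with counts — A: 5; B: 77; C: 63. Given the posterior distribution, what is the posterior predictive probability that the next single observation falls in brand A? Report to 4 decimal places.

The Dirichlet prior is conjugate to the Multinomial likelihood: each posterior αⱼ = prior αⱼ + observed count nⱼ.
Posterior concentration: (9.0, 81.0, 67.0), total = 157.0.
P(next = A | data) = α_{A}/Σα = 0.0573.

0.0573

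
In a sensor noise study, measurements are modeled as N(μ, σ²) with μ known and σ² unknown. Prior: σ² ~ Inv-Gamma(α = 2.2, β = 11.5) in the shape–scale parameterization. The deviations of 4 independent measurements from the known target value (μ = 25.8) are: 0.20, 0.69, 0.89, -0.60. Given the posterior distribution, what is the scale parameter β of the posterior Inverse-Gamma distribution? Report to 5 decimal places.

With known mean μ and an Inverse-Gamma(α, β) prior on σ², the Normal likelihood is conjugate: posterior is Inv-Gamma(α + n/2, β + Σ(xᵢ−μ)²/2).
Σ(xᵢ−μ)² = (0.20)² + (0.69)² + (0.89)² + (-0.60)² = 1.6682.
Posterior: Inv-Gamma(2.2 + 4/2, 11.5 + 1.6682/2) = Inv-Gamma(4.20, 12.33410).
Posterior β = 12.33410.

12.33410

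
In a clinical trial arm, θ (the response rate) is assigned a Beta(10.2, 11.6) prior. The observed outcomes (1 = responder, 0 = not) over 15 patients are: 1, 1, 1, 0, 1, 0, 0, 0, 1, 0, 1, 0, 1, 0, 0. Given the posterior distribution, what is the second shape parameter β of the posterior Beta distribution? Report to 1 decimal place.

The Beta prior is conjugate to a Binomial/Bernoulli likelihood; the update adds successes to α and failures to β.
Posterior: Beta(α+k, β+n−k) = Beta(10.2+7, 11.6+8) = Beta(17.2, 19.6).
Posterior β = 19.6.

19.6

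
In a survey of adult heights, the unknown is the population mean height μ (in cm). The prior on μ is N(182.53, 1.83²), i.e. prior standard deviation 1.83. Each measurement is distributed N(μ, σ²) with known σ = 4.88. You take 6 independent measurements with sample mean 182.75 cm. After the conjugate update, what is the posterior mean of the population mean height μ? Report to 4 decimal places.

182.6307

For Normal data with known variance σ², a Normal(μ₀, σ₀²) prior on μ is conjugate. Posterior precision = 1/σ₀² + n/σ²; posterior mean is the precision-weighted average of μ₀ and x̄.
n·x̄ = 6·182.75 = 1096.5.
σ₀² = 1.83² = 3.3489, σ² = 4.88² = 23.8144; σ² + n·σ₀² = 23.8144 + 6·3.3489 = 43.9078.
Posterior mean = (μ₀/σ₀² + n·x̄/σ²)/(1/σ₀² + n/σ²) = (σ²·μ₀ + σ₀²·n·x̄)/(σ² + n·σ₀²) = (23.8144·182.53 + 3.3489·1096.5)/43.9078 = 8018.911282/43.9078 = 182.6307.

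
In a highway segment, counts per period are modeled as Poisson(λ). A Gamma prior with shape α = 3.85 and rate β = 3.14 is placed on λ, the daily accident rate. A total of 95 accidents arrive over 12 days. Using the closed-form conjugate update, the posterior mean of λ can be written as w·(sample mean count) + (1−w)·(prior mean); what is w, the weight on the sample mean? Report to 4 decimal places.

With a Gamma(shape α, rate β) prior, the Poisson likelihood is conjugate: the posterior is Gamma(α + ΣXᵢ, β + n).
Posterior mean = (α₀+S)/(β₀+n) = [n/(β₀+n)]·(S/n) + [β₀/(β₀+n)]·(α₀/β₀), so only n and β₀ enter the weight.
Weight on data w = n/(β₀+n) = 12/(3.14+12) = 12/15.14 = 0.7926.

0.7926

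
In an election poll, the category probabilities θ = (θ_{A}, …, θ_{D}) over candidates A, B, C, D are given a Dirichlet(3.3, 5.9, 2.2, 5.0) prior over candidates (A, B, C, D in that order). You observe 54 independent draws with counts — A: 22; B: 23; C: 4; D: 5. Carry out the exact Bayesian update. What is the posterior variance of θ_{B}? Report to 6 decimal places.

The Dirichlet prior is conjugate to the Multinomial likelihood: each posterior αⱼ = prior αⱼ + observed count nⱼ.
Posterior concentration: (25.3, 28.9, 6.2, 10.0), total = 70.4.
Var[θ_j] = α_j(Σα−α_j)/((Σα)²(Σα+1)) = 28.9·41.5/(70.4²·71.4) = 0.003389.

0.003389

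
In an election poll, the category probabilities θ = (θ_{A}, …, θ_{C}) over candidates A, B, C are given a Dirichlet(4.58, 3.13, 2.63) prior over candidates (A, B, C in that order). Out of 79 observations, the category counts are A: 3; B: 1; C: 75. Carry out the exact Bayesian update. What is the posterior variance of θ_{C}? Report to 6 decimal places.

The Dirichlet prior is conjugate to the Multinomial likelihood: each posterior αⱼ = prior αⱼ + observed count nⱼ.
Posterior concentration: (7.58, 4.13, 77.63), total = 89.34.
Var[θ_j] = α_j(Σα−α_j)/((Σα)²(Σα+1)) = 77.63·11.71/(89.34²·90.34) = 0.001261.

0.001261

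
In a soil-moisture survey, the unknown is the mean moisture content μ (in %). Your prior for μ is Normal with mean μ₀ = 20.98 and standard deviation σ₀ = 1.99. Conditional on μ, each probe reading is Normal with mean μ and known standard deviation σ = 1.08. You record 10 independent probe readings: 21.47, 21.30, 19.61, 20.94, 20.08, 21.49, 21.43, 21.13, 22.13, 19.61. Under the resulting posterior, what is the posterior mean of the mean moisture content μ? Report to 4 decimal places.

For Normal data with known variance σ², a Normal(μ₀, σ₀²) prior on μ is conjugate. Posterior precision = 1/σ₀² + n/σ²; posterior mean is the precision-weighted average of μ₀ and x̄.
Σxᵢ = 21.47 + 21.30 + 19.61 + 20.94 + 20.08 + 21.49 + 21.43 + 21.13 + 22.13 + 19.61 = 209.19, so n·x̄ = 209.19.
σ₀² = 1.99² = 3.9601, σ² = 1.08² = 1.1664; σ² + n·σ₀² = 1.1664 + 10·3.9601 = 40.7674.
Posterior mean = (μ₀/σ₀² + n·x̄/σ²)/(1/σ₀² + n/σ²) = (σ²·μ₀ + σ₀²·n·x̄)/(σ² + n·σ₀²) = (1.1664·20.98 + 3.9601·209.19)/40.7674 = 852.884391/40.7674 = 20.9207.

20.9207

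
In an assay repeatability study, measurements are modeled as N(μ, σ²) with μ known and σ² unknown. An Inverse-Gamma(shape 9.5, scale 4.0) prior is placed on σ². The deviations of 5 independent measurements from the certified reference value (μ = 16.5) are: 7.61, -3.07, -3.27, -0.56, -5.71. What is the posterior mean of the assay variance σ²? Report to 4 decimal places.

With known mean μ and an Inverse-Gamma(α, β) prior on σ², the Normal likelihood is conjugate: posterior is Inv-Gamma(α + n/2, β + Σ(xᵢ−μ)²/2).
Σ(xᵢ−μ)² = (7.61)² + (-3.07)² + (-3.27)² + (-0.56)² + (-5.71)² = 110.9476.
Posterior: Inv-Gamma(9.5 + 5/2, 4.0 + 110.9476/2) = Inv-Gamma(12.00, 59.47380).
E[σ²|data] = β/(α−1) = 59.47380/11.00 = 5.4067.

5.4067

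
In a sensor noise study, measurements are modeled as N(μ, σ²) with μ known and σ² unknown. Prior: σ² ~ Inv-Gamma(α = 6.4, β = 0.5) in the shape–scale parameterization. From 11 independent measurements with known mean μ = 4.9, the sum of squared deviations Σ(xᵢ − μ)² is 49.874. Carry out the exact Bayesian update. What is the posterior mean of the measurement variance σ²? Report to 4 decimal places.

2.3337

With known mean μ and an Inverse-Gamma(α, β) prior on σ², the Normal likelihood is conjugate: posterior is Inv-Gamma(α + n/2, β + Σ(xᵢ−μ)²/2).
Posterior: Inv-Gamma(6.4 + 11/2, 0.5 + 49.874/2) = Inv-Gamma(11.90, 25.4370).
E[σ²|data] = β/(α−1) = 25.4370/10.90 = 2.3337.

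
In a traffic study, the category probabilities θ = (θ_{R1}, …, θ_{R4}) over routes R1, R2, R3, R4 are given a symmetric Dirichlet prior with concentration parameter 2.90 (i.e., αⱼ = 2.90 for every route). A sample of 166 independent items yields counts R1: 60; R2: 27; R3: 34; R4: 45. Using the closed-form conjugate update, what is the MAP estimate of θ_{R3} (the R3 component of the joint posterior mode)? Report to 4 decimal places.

0.2068

The Dirichlet prior is conjugate to the Multinomial likelihood: each posterior αⱼ = prior αⱼ + observed count nⱼ.
Posterior concentration: (62.90, 29.90, 36.90, 47.90), total = 177.60.
Joint mode component: (α_{R3}−1)/(Σα−K) = 35.90/173.60 = 0.2068.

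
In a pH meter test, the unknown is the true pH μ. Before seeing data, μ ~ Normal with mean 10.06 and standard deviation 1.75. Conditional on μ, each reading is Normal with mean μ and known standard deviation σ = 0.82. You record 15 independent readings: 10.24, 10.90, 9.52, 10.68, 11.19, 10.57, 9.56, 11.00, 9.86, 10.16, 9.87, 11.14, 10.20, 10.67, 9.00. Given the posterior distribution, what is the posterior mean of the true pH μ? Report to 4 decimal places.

For Normal data with known variance σ², a Normal(μ₀, σ₀²) prior on μ is conjugate. Posterior precision = 1/σ₀² + n/σ²; posterior mean is the precision-weighted average of μ₀ and x̄.
Σxᵢ = 10.24 + 10.90 + 9.52 + 10.68 + 11.19 + 10.57 + 9.56 + 11.00 + 9.86 + 10.16 + 9.87 + 11.14 + 10.20 + 10.67 + 9.00 = 154.56, so n·x̄ = 154.56.
σ₀² = 1.75² = 3.0625, σ² = 0.82² = 0.6724; σ² + n·σ₀² = 0.6724 + 15·3.0625 = 46.6099.
Posterior mean = (μ₀/σ₀² + n·x̄/σ²)/(1/σ₀² + n/σ²) = (σ²·μ₀ + σ₀²·n·x̄)/(σ² + n·σ₀²) = (0.6724·10.06 + 3.0625·154.56)/46.6099 = 480.104344/46.6099 = 10.3005.

10.3005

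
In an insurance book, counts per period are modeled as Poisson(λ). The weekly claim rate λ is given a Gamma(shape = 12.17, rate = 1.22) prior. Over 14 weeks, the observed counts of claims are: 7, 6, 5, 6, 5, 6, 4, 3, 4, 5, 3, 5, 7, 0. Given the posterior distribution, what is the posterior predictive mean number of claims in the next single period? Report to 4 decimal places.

With a Gamma(shape α, rate β) prior, the Poisson likelihood is conjugate: the posterior is Gamma(α + ΣXᵢ, β + n).
Sum of counts S = 66 over n = 14 weeks.
Posterior: Gamma(α+S, β+n) = Gamma(12.17+66, 1.22+14) = Gamma(78.17, 15.22).
The predictive distribution for one future period is NegBinom with mean α/β = 5.1360.

5.1360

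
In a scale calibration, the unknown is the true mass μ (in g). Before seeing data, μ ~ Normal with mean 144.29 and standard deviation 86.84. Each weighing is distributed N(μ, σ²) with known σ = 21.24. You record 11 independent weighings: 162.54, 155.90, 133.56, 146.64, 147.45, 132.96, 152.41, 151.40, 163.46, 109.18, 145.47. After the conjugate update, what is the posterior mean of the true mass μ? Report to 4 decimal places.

For Normal data with known variance σ², a Normal(μ₀, σ₀²) prior on μ is conjugate. Posterior precision = 1/σ₀² + n/σ²; posterior mean is the precision-weighted average of μ₀ and x̄.
Σxᵢ = 162.54 + 155.90 + 133.56 + 146.64 + 147.45 + 132.96 + 152.41 + 151.40 + 163.46 + 109.18 + 145.47 = 1600.97, so n·x̄ = 1600.97.
σ₀² = 86.84² = 7541.1856, σ² = 21.24² = 451.1376; σ² + n·σ₀² = 451.1376 + 11·7541.1856 = 83404.1792.
Posterior mean = (μ₀/σ₀² + n·x̄/σ²)/(1/σ₀² + n/σ²) = (σ²·μ₀ + σ₀²·n·x̄)/(σ² + n·σ₀²) = (451.1376·144.29 + 7541.1856·1600.97)/83404.1792 = 12138306.554336/83404.1792 = 145.5360.

145.5360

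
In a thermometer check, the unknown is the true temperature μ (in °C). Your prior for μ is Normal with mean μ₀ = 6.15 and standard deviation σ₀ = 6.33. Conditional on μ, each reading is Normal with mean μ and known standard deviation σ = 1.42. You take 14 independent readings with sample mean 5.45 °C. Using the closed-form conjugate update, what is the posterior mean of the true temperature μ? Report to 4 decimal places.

5.4525

For Normal data with known variance σ², a Normal(μ₀, σ₀²) prior on μ is conjugate. Posterior precision = 1/σ₀² + n/σ²; posterior mean is the precision-weighted average of μ₀ and x̄.
n·x̄ = 14·5.45 = 76.3.
σ₀² = 6.33² = 40.0689, σ² = 1.42² = 2.0164; σ² + n·σ₀² = 2.0164 + 14·40.0689 = 562.981.
Posterior mean = (μ₀/σ₀² + n·x̄/σ²)/(1/σ₀² + n/σ²) = (σ²·μ₀ + σ₀²·n·x̄)/(σ² + n·σ₀²) = (2.0164·6.15 + 40.0689·76.3)/562.981 = 3069.65793/562.981 = 5.4525.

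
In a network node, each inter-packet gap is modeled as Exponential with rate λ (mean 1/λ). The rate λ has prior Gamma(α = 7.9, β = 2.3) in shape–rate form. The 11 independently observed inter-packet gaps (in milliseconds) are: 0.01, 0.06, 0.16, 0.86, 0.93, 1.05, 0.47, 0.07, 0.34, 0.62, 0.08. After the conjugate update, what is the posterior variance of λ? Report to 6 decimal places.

0.391284

With a Gamma(shape α, rate β) prior on the exponential rate λ, the posterior after n observations with total T = Σxᵢ is Gamma(α+n, β+T).
Sum of observations T = 4.65 milliseconds; n = 11.
Posterior: Gamma(7.9+11, 2.3+4.65) = Gamma(18.9, 6.95).
Var = α/β² = 0.391284.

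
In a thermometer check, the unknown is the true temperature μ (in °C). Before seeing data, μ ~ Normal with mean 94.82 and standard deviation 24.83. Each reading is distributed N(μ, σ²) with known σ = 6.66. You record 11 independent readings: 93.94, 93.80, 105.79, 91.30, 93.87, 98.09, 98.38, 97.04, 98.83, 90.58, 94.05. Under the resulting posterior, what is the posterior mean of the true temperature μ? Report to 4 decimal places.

95.9625

For Normal data with known variance σ², a Normal(μ₀, σ₀²) prior on μ is conjugate. Posterior precision = 1/σ₀² + n/σ²; posterior mean is the precision-weighted average of μ₀ and x̄.
Σxᵢ = 93.94 + 93.80 + 105.79 + 91.30 + 93.87 + 98.09 + 98.38 + 97.04 + 98.83 + 90.58 + 94.05 = 1055.67, so n·x̄ = 1055.67.
σ₀² = 24.83² = 616.5289, σ² = 6.66² = 44.3556; σ² + n·σ₀² = 44.3556 + 11·616.5289 = 6826.1735.
Posterior mean = (μ₀/σ₀² + n·x̄/σ²)/(1/σ₀² + n/σ²) = (σ²·μ₀ + σ₀²·n·x̄)/(σ² + n·σ₀²) = (44.3556·94.82 + 616.5289·1055.67)/6826.1735 = 655056.861855/6826.1735 = 95.9625.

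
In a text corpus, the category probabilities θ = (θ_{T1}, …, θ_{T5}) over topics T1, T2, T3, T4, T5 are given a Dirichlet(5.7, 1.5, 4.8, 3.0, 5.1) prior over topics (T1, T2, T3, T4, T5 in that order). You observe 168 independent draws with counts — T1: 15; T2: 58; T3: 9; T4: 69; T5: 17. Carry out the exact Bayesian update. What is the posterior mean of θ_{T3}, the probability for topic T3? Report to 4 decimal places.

The Dirichlet prior is conjugate to the Multinomial likelihood: each posterior αⱼ = prior αⱼ + observed count nⱼ.
Posterior concentration: (20.7, 59.5, 13.8, 72.0, 22.1), total = 188.1.
E[θ_{T3}|data] = α_{T3}/Σα = 13.8/188.1 = 0.0734.

0.0734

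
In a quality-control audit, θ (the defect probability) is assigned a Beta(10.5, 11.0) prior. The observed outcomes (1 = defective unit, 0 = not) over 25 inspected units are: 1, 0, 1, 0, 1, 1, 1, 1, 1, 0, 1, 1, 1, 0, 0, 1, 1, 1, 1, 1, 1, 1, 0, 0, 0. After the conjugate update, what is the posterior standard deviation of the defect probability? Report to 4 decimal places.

0.0713

The Beta prior is conjugate to a Binomial/Bernoulli likelihood; the update adds successes to α and failures to β.
Posterior: Beta(α+k, β+n−k) = Beta(10.5+17, 11.0+8) = Beta(27.5, 19.0).
Var = αβ/((α+β)²(α+β+1)) = 27.5·19.0/(46.5²·47.5) = 0.00508729; SD = √0.00508729 = 0.0713.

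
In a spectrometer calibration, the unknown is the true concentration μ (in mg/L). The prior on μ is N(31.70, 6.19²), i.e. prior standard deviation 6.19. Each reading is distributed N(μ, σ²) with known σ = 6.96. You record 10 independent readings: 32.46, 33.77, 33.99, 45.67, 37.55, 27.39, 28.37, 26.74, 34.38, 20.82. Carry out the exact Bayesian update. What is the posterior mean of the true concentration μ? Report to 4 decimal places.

For Normal data with known variance σ², a Normal(μ₀, σ₀²) prior on μ is conjugate. Posterior precision = 1/σ₀² + n/σ²; posterior mean is the precision-weighted average of μ₀ and x̄.
Σxᵢ = 32.46 + 33.77 + 33.99 + 45.67 + 37.55 + 27.39 + 28.37 + 26.74 + 34.38 + 20.82 = 321.14, so n·x̄ = 321.14.
σ₀² = 6.19² = 38.3161, σ² = 6.96² = 48.4416; σ² + n·σ₀² = 48.4416 + 10·38.3161 = 431.6026.
Posterior mean = (μ₀/σ₀² + n·x̄/σ²)/(1/σ₀² + n/σ²) = (σ²·μ₀ + σ₀²·n·x̄)/(σ² + n·σ₀²) = (48.4416·31.70 + 38.3161·321.14)/431.6026 = 13840.431074/431.6026 = 32.0675.

32.0675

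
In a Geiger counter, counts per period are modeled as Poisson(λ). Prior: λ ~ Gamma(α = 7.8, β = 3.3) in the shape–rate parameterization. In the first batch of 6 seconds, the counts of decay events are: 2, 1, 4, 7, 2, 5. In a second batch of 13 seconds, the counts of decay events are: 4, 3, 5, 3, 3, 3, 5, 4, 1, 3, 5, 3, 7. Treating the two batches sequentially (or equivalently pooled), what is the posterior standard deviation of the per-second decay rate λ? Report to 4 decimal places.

With a Gamma(shape α, rate β) prior, the Poisson likelihood is conjugate: the posterior is Gamma(α + ΣXᵢ, β + n).
Batch 1: sum of counts S = 21 over n = 6 seconds.
After batch 1: Gamma(α+S, β+n) = Gamma(7.8+21, 3.3+6) = Gamma(28.8, 9.3).
Batch 2: sum of counts S = 49 over n = 13 seconds.
After batch 2: Gamma(α+S, β+n) = Gamma(28.8+49, 9.3+13) = Gamma(77.8, 22.3).
SD = √α/β = √77.8/22.3 = 0.3955.

0.3955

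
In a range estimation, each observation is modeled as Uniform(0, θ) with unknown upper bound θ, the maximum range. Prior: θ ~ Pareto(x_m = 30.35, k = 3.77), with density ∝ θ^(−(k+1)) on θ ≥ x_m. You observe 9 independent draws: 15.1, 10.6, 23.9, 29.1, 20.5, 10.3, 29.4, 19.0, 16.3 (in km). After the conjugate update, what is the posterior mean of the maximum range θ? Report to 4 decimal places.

A Pareto(scale x_m, shape k) prior on the upper bound θ of Uniform(0, θ) is conjugate: posterior is Pareto(max(x_m, max xᵢ), k + n).
Sample maximum = 29.4; prior scale x_m = 30.35 → posterior scale = max = 30.35.
Posterior shape = 3.77 + 9 = 12.77.
E[θ|data] = k·x_m/(k−1) = 12.77·30.35/11.77 = 32.9286.

32.9286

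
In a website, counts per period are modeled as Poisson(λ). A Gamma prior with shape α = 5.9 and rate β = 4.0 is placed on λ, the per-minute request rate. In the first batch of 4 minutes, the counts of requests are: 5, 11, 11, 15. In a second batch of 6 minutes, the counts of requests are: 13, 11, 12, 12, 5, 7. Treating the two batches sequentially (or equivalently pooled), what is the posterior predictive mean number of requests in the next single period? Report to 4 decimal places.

With a Gamma(shape α, rate β) prior, the Poisson likelihood is conjugate: the posterior is Gamma(α + ΣXᵢ, β + n).
Batch 1: sum of counts S = 42 over n = 4 minutes.
After batch 1: Gamma(α+S, β+n) = Gamma(5.9+42, 4.0+4) = Gamma(47.9, 8.0).
Batch 2: sum of counts S = 60 over n = 6 minutes.
After batch 2: Gamma(α+S, β+n) = Gamma(47.9+60, 8.0+6) = Gamma(107.9, 14.0).
The predictive distribution for one future period is NegBinom with mean α/β = 7.7071.

7.7071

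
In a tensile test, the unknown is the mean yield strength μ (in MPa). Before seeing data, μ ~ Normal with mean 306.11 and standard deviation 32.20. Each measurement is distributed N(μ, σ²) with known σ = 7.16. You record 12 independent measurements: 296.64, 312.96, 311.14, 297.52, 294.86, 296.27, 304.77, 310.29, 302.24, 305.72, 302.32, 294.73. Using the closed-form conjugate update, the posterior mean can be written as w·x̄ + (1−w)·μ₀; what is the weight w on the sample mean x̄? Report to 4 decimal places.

0.9959

For Normal data with known variance σ², a Normal(μ₀, σ₀²) prior on μ is conjugate. Posterior precision = 1/σ₀² + n/σ²; posterior mean is the precision-weighted average of μ₀ and x̄.
σ₀² = 32.20² = 1036.84, σ² = 7.16² = 51.2656. Prior precision 1/σ₀² = 1/1036.84; data precision n/σ² = 12/51.2656.
w = (n/σ²)/(1/σ₀² + n/σ²) = n·σ₀²/(σ² + n·σ₀²) = 12·1036.84/(51.2656 + 12·1036.84) = 12442.08/12493.3456 = 0.9959.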